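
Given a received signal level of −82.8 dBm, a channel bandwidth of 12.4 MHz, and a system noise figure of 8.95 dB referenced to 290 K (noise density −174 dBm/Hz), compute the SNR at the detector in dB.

11.3 dB

Noise floor: N = −174 + 10 log₁₀(B) + NF
10 log₁₀(1.24×10⁷) = 70.93 dB
N = −174 + 70.93 + 8.95 = −94.12 dBm
SNR = P_sig − N = −82.8 − (−94.12) = 11.32 dB → 11.3 dB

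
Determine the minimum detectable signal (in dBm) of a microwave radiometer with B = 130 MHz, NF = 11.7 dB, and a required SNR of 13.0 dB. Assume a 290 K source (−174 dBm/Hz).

−68.2 dBm

Sensitivity = −174 + 10 log₁₀(B) + NF + SNR_min
= −174 + 81.14 + 11.7 + 13.0
= −68.16 dBm → −68.2 dBm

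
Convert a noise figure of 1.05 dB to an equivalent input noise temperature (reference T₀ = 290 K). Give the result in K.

79.3 K

F = 10^(1.05/10) = 1.2735
T_e = (F − 1)·T₀ = (1.2735 − 1) × 290 = 79.3 K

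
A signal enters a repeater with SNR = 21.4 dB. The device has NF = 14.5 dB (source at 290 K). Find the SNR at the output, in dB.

6.9 dB

By definition F = SNR_in/SNR_out, so in dB: SNR_out = SNR_in − NF
SNR_out = 21.4 − 14.5 = 6.9 dB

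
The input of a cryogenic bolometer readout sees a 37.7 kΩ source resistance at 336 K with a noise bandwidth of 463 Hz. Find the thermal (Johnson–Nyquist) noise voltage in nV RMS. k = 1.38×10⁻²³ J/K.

569 nV

V_n = √(4kTRB)
4kTRB = 4 × 1.38×10⁻²³ × 336 × 3.77×10⁴ × 4.63×10² = 3.24×10⁻¹³ V²
V_n = √(3.24×10⁻¹³) = 5.69×10⁻⁷ V = 569 nV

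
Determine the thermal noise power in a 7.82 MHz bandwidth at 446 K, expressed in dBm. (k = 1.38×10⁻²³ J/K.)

P_n = kTB = 1.38×10⁻²³ × 446 × 7.82×10⁶ = 4.81×10⁻¹⁴ W
In dBm: 10 log₁₀(4.81×10⁻¹⁴ / 10⁻³) = −103.2 dBm

−103.2 dBm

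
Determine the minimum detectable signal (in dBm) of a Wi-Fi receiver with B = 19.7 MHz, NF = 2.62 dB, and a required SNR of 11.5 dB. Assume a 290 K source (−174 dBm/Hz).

−86.9 dBm

Sensitivity = −174 + 10 log₁₀(B) + NF + SNR_min
= −174 + 72.94 + 2.62 + 11.5
= −86.94 dBm → −86.9 dBm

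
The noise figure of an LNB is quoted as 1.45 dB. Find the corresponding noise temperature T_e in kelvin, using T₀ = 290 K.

F = 10^(1.45/10) = 1.39637
T_e = (F − 1)·T₀ = (1.39637 − 1) × 290 = 115 K

115 K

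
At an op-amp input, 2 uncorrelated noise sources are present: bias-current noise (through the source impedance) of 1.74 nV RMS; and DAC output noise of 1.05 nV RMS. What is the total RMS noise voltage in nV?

2.03 nV

Uncorrelated sources add in power (mean-square): V_tot = √(ΣV_i²)
V_tot = √[(1.74×10⁻⁹)² + (1.05×10⁻⁹)²] = 2.03×10⁻⁹ V = 2.03 nV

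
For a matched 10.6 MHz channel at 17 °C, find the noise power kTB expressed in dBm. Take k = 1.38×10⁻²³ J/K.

T = 17 °C + 273.15 = 290.15 K
P_n = kTB = 1.38×10⁻²³ × 290.15 × 1.06×10⁷ = 4.24×10⁻¹⁴ W
In dBm: 10 log₁₀(4.24×10⁻¹⁴ / 10⁻³) = −103.7 dBm

−103.7 dBm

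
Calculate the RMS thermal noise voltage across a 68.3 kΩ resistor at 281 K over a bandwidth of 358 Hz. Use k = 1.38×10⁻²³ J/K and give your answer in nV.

616 nV

V_n = √(4kTRB)
4kTRB = 4 × 1.38×10⁻²³ × 281 × 6.83×10⁴ × 3.58×10² = 3.79×10⁻¹³ V²
V_n = √(3.79×10⁻¹³) = 6.16×10⁻⁷ V = 616 nV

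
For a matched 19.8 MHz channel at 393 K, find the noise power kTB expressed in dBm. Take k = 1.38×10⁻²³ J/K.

−99.7 dBm

P_n = kTB = 1.38×10⁻²³ × 393 × 1.98×10⁷ = 1.07×10⁻¹³ W
In dBm: 10 log₁₀(1.07×10⁻¹³ / 10⁻³) = −99.7 dBm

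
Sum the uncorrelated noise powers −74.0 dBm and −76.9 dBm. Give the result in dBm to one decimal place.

Convert to linear, add, convert back:
P₁ = 3.98×10⁻¹¹ W, P₂ = 2.04×10⁻¹¹ W
P_tot = 6.02×10⁻¹¹ W → 10 log₁₀(P_tot / 10⁻³) = −72.2 dBm

−72.2 dBm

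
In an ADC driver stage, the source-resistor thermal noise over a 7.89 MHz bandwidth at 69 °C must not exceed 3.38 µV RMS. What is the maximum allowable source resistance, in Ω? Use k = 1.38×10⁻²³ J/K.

T = 69 °C + 273.15 = 342.15 K
Johnson–Nyquist: V_n = √(4kTRB) ⇒ R = V_n² / (4kTB)
4kTB = 4 × 1.38×10⁻²³ × 342.15 × 7.89×10⁶ = 1.49×10⁻¹³
R = (3.38×10⁻⁶)² / 1.49×10⁻¹³ = 7.67×10¹ Ω = 76.7 Ω

76.7 Ω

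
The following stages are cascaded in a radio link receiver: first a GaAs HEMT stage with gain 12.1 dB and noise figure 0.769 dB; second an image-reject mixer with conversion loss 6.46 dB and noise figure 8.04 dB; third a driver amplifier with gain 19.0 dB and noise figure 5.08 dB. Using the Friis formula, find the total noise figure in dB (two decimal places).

3.29 dB

Convert to linear (a loss of L dB is a gain of −L dB): F_i = 10^(NF_i/10), G_i = 10^(G_i,dB/10)
  Stage 1: F_1 = 10^(0.769/10) = 1.194, G_1 = 10^(12.1/10) = 16.22
  Stage 2: F_2 = 10^(8.04/10) = 6.368, G_2 = 10^(−6.46/10) = 0.2259
  Stage 3: F_3 = 10^(5.08/10) = 3.221, G_3 = 10^(19.0/10) = 79.43
Friis cascade:
  F = 1.194 + (6.368 − 1)/16.22 + (3.221 − 1)/3.664 = 2.131
NF = 10 log₁₀(2.131) = 3.29 dB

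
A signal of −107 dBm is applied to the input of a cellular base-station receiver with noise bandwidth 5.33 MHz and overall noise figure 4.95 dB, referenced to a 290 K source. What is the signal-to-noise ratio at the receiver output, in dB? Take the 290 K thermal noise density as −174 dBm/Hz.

Noise floor: N = −174 + 10 log₁₀(B) + NF
10 log₁₀(5.33×10⁶) = 67.27 dB
N = −174 + 67.27 + 4.95 = −101.78 dBm
SNR = P_sig − N = −107 − (−101.78) = −5.22 dB → −5.2 dB

−5.2 dB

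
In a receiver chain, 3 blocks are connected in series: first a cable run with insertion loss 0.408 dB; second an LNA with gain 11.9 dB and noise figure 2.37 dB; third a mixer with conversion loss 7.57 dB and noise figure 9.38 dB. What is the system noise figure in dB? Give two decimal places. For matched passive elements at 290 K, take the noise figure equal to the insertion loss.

3.87 dB

Convert to linear (a loss of L dB is a gain of −L dB): F_i = 10^(NF_i/10), G_i = 10^(G_i,dB/10)
  Stage 1: F_1 = 10^(0.408/10) = 1.098, G_1 = 10^(−0.408/10) = 0.9103
  Stage 2: F_2 = 10^(2.37/10) = 1.726, G_2 = 10^(11.9/10) = 15.49
  Stage 3: F_3 = 10^(9.38/10) = 8.670, G_3 = 10^(−7.57/10) = 0.1750
Friis cascade:
  F = 1.098 + (1.726 − 1)/0.9103 + (8.670 − 1)/14.10 = 2.440
NF = 10 log₁₀(2.440) = 3.87 dB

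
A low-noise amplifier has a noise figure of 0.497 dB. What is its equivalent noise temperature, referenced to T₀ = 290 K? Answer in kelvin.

35.2 K

F = 10^(0.497/10) = 1.12124
T_e = (F − 1)·T₀ = (1.12124 − 1) × 290 = 35.2 K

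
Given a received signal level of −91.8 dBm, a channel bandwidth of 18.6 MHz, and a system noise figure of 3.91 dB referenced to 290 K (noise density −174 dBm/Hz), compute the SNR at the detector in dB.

Noise floor: N = −174 + 10 log₁₀(B) + NF
10 log₁₀(1.86×10⁷) = 72.7 dB
N = −174 + 72.7 + 3.91 = −97.39 dBm
SNR = P_sig − N = −91.8 − (−97.39) = 5.59 dB → 5.6 dB

5.6 dB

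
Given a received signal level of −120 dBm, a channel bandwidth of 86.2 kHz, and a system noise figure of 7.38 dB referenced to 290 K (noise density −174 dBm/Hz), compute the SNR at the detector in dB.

Noise floor: N = −174 + 10 log₁₀(B) + NF
10 log₁₀(8.62×10⁴) = 49.36 dB
N = −174 + 49.36 + 7.38 = −117.26 dBm
SNR = P_sig − N = −120 − (−117.26) = −2.74 dB → −2.7 dB

−2.7 dB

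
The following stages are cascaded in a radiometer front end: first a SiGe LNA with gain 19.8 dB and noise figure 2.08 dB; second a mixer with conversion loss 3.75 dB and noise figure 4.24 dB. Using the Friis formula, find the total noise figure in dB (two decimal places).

Convert to linear (a loss of L dB is a gain of −L dB): F_i = 10^(NF_i/10), G_i = 10^(G_i,dB/10)
  Stage 1: F_1 = 10^(2.08/10) = 1.614, G_1 = 10^(19.8/10) = 95.50
  Stage 2: F_2 = 10^(4.24/10) = 2.655, G_2 = 10^(−3.75/10) = 0.4217
Friis cascade:
  F = 1.614 + (2.655 − 1)/95.50 = 1.632
NF = 10 log₁₀(1.632) = 2.13 dB

2.13 dB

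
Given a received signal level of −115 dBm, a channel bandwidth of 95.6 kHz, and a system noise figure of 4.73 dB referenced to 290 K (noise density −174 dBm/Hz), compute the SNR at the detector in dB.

4.5 dB

Noise floor: N = −174 + 10 log₁₀(B) + NF
10 log₁₀(9.56×10⁴) = 49.8 dB
N = −174 + 49.8 + 4.73 = −119.47 dBm
SNR = P_sig − N = −115 − (−119.47) = 4.47 dB → 4.5 dB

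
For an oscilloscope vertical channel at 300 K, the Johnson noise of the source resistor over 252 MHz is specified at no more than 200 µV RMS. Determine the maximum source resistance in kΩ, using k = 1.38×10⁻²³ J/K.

Johnson–Nyquist: V_n = √(4kTRB) ⇒ R = V_n² / (4kTB)
4kTB = 4 × 1.38×10⁻²³ × 300 × 2.52×10⁸ = 4.17×10⁻¹²
R = (2.00×10⁻⁴)² / 4.17×10⁻¹² = 9.59×10³ Ω = 9.59 kΩ

9.59 kΩ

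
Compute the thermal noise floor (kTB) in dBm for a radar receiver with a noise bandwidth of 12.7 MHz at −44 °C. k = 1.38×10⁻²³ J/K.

−104.0 dBm

T = −44 °C + 273.15 = 229.15 K
P_n = kTB = 1.38×10⁻²³ × 229.15 × 1.27×10⁷ = 4.02×10⁻¹⁴ W
In dBm: 10 log₁₀(4.02×10⁻¹⁴ / 10⁻³) = −104.0 dBm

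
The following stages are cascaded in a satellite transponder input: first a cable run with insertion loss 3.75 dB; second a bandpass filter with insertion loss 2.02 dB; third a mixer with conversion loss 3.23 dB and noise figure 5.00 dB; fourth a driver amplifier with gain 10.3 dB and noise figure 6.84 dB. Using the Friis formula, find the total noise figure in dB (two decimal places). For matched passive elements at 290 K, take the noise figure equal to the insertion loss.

Convert to linear (a loss of L dB is a gain of −L dB): F_i = 10^(NF_i/10), G_i = 10^(G_i,dB/10)
  Stage 1: F_1 = 10^(3.75/10) = 2.371, G_1 = 10^(−3.75/10) = 0.4217
  Stage 2: F_2 = 10^(2.02/10) = 1.592, G_2 = 10^(−2.02/10) = 0.6281
  Stage 3: F_3 = 10^(5.00/10) = 3.162, G_3 = 10^(−3.23/10) = 0.4753
  Stage 4: F_4 = 10^(6.84/10) = 4.831, G_4 = 10^(10.3/10) = 10.72
Friis cascade:
  F = 2.371 + (1.592 − 1)/0.4217 + (3.162 − 1)/0.2649 + (4.831 − 1)/0.1259 = 42.37
NF = 10 log₁₀(42.37) = 16.27 dB

16.27 dB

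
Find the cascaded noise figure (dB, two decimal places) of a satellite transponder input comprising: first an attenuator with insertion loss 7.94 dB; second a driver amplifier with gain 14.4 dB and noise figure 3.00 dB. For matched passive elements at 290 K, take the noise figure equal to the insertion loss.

10.94 dB

Convert to linear (a loss of L dB is a gain of −L dB): F_i = 10^(NF_i/10), G_i = 10^(G_i,dB/10)
  Stage 1: F_1 = 10^(7.94/10) = 6.223, G_1 = 10^(−7.94/10) = 0.1607
  Stage 2: F_2 = 10^(3.00/10) = 1.995, G_2 = 10^(14.4/10) = 27.54
Friis cascade:
  F = 6.223 + (1.995 − 1)/0.1607 = 12.42
NF = 10 log₁₀(12.42) = 10.94 dB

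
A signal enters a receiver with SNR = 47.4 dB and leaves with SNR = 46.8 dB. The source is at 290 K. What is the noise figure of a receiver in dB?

NF (dB) = SNR_in(dB) − SNR_out(dB) when the source is at T₀
NF = 47.4 − 46.8 = 0.6 dB

0.6 dB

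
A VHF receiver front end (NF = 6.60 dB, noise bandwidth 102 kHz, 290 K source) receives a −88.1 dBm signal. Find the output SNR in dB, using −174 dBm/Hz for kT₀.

29.2 dB

Noise floor: N = −174 + 10 log₁₀(B) + NF
10 log₁₀(1.02×10⁵) = 50.09 dB
N = −174 + 50.09 + 6.60 = −117.31 dBm
SNR = P_sig − N = −88.1 − (−117.31) = 29.21 dB → 29.2 dB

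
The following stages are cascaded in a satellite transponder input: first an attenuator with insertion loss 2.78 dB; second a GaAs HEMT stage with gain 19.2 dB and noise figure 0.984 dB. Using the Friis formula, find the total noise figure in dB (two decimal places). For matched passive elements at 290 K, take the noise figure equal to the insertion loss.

Convert to linear (a loss of L dB is a gain of −L dB): F_i = 10^(NF_i/10), G_i = 10^(G_i,dB/10)
  Stage 1: F_1 = 10^(2.78/10) = 1.897, G_1 = 10^(−2.78/10) = 0.5272
  Stage 2: F_2 = 10^(0.984/10) = 1.254, G_2 = 10^(19.2/10) = 83.18
Friis cascade:
  F = 1.897 + (1.254 − 1)/0.5272 = 2.379
NF = 10 log₁₀(2.379) = 3.76 dB

3.76 dB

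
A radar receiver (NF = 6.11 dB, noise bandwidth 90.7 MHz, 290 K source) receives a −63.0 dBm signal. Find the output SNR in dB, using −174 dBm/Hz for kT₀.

25.3 dB

Noise floor: N = −174 + 10 log₁₀(B) + NF
10 log₁₀(9.07×10⁷) = 79.58 dB
N = −174 + 79.58 + 6.11 = −88.31 dBm
SNR = P_sig − N = −63.0 − (−88.31) = 25.31 dB → 25.3 dB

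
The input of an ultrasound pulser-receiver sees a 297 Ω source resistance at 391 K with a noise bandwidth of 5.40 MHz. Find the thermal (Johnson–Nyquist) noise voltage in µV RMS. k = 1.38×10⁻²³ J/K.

5.88 µV

V_n = √(4kTRB)
4kTRB = 4 × 1.38×10⁻²³ × 391 × 2.97×10² × 5.40×10⁶ = 3.46×10⁻¹¹ V²
V_n = √(3.46×10⁻¹¹) = 5.88×10⁻⁶ V = 5.88 µV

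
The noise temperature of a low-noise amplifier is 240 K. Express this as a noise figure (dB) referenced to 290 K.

F = 1 + T_e/T₀ = 1 + 240/290 = 1.82759
NF = 10 log₁₀(1.82759) = 2.62 dB

2.62 dB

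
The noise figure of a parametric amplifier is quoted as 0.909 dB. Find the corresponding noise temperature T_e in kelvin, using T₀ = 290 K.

F = 10^(0.909/10) = 1.23282
T_e = (F − 1)·T₀ = (1.23282 − 1) × 290 = 67.5 K

67.5 K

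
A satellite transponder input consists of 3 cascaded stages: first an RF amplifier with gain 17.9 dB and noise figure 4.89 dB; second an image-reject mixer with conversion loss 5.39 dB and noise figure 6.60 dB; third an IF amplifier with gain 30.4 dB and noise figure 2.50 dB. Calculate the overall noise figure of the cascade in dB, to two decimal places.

5.03 dB

Convert to linear (a loss of L dB is a gain of −L dB): F_i = 10^(NF_i/10), G_i = 10^(G_i,dB/10)
  Stage 1: F_1 = 10^(4.89/10) = 3.083, G_1 = 10^(17.9/10) = 61.66
  Stage 2: F_2 = 10^(6.60/10) = 4.571, G_2 = 10^(−5.39/10) = 0.2891
  Stage 3: F_3 = 10^(2.50/10) = 1.778, G_3 = 10^(30.4/10) = 1096
Friis cascade:
  F = 3.083 + (4.571 − 1)/61.66 + (1.778 − 1)/17.82 = 3.185
NF = 10 log₁₀(3.185) = 5.03 dB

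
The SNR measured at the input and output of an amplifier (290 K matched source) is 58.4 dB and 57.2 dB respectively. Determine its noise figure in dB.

NF (dB) = SNR_in(dB) − SNR_out(dB) when the source is at T₀
NF = 58.4 − 57.2 = 1.2 dB

1.2 dB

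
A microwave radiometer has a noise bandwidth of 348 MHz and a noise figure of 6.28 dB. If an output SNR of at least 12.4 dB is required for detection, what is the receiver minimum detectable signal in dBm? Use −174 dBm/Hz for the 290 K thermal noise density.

−69.9 dBm

Sensitivity = −174 + 10 log₁₀(B) + NF + SNR_min
= −174 + 85.42 + 6.28 + 12.4
= −69.90 dBm → −69.9 dBm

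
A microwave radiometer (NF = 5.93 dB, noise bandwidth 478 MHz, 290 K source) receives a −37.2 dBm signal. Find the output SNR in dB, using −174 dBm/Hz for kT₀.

Noise floor: N = −174 + 10 log₁₀(B) + NF
10 log₁₀(4.78×10⁸) = 86.79 dB
N = −174 + 86.79 + 5.93 = −81.28 dBm
SNR = P_sig − N = −37.2 − (−81.28) = 44.08 dB → 44.1 dB

44.1 dB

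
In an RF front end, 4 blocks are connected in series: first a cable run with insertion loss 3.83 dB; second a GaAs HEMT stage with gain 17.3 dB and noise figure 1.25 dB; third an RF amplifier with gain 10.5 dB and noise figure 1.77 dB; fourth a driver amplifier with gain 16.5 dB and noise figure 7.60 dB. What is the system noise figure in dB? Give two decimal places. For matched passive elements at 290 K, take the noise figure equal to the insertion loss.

Convert to linear (a loss of L dB is a gain of −L dB): F_i = 10^(NF_i/10), G_i = 10^(G_i,dB/10)
  Stage 1: F_1 = 10^(3.83/10) = 2.415, G_1 = 10^(−3.83/10) = 0.4140
  Stage 2: F_2 = 10^(1.25/10) = 1.334, G_2 = 10^(17.3/10) = 53.70
  Stage 3: F_3 = 10^(1.77/10) = 1.503, G_3 = 10^(10.5/10) = 11.22
  Stage 4: F_4 = 10^(7.60/10) = 5.754, G_4 = 10^(16.5/10) = 44.67
Friis cascade:
  F = 2.415 + (1.334 − 1)/0.4140 + (1.503 − 1)/22.23 + (5.754 − 1)/249.5 = 3.263
NF = 10 log₁₀(3.263) = 5.14 dB

5.14 dB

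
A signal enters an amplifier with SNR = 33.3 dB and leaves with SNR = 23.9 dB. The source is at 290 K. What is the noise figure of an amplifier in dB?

NF (dB) = SNR_in(dB) − SNR_out(dB) when the source is at T₀
NF = 33.3 − 23.9 = 9.4 dB

9.4 dB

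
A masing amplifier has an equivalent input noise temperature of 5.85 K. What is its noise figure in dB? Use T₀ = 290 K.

F = 1 + T_e/T₀ = 1 + 5.85/290 = 1.02017
NF = 10 log₁₀(1.02017) = 0.087 dB

0.087 dB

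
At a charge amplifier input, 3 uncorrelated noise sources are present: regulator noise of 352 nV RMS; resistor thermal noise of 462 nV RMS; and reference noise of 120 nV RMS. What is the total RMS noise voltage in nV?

593 nV

Uncorrelated sources add in power (mean-square): V_tot = √(ΣV_i²)
V_tot = √[(3.52×10⁻⁷)² + (4.62×10⁻⁷)² + (1.20×10⁻⁷)²] = 5.93×10⁻⁷ V = 593 nV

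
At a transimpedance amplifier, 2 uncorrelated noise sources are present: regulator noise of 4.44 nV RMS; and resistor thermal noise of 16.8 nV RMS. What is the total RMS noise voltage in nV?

17.4 nV

Uncorrelated sources add in power (mean-square): V_tot = √(ΣV_i²)
V_tot = √[(4.44×10⁻⁹)² + (1.68×10⁻⁸)²] = 1.74×10⁻⁸ V = 17.4 nV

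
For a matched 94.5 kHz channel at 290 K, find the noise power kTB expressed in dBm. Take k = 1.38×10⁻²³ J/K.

P_n = kTB = 1.38×10⁻²³ × 290 × 9.45×10⁴ = 3.78×10⁻¹⁶ W
In dBm: 10 log₁₀(3.78×10⁻¹⁶ / 10⁻³) = −124.2 dBm

−124.2 dBm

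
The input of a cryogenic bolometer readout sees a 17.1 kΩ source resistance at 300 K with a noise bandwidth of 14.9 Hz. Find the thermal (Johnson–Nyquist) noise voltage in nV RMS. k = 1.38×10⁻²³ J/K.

65.0 nV

V_n = √(4kTRB)
4kTRB = 4 × 1.38×10⁻²³ × 300 × 1.71×10⁴ × 1.49×10¹ = 4.22×10⁻¹⁵ V²
V_n = √(4.22×10⁻¹⁵) = 6.50×10⁻⁸ V = 65.0 nV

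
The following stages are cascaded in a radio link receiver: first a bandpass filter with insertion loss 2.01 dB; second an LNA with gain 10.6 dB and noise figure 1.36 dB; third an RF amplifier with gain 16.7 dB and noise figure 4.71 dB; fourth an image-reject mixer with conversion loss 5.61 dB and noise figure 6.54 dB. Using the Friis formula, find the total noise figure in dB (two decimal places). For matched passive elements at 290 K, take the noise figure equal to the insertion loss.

Convert to linear (a loss of L dB is a gain of −L dB): F_i = 10^(NF_i/10), G_i = 10^(G_i,dB/10)
  Stage 1: F_1 = 10^(2.01/10) = 1.589, G_1 = 10^(−2.01/10) = 0.6295
  Stage 2: F_2 = 10^(1.36/10) = 1.368, G_2 = 10^(10.6/10) = 11.48
  Stage 3: F_3 = 10^(4.71/10) = 2.958, G_3 = 10^(16.7/10) = 46.77
  Stage 4: F_4 = 10^(6.54/10) = 4.508, G_4 = 10^(−5.61/10) = 0.2748
Friis cascade:
  F = 1.589 + (1.368 − 1)/0.6295 + (2.958 − 1)/7.228 + (4.508 − 1)/338.1 = 2.454
NF = 10 log₁₀(2.454) = 3.90 dB

3.90 dB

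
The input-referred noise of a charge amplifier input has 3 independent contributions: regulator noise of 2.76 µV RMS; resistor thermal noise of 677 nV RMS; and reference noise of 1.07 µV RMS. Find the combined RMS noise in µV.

Uncorrelated sources add in power (mean-square): V_tot = √(ΣV_i²)
V_tot = √[(2.76×10⁻⁶)² + (6.77×10⁻⁷)² + (1.07×10⁻⁶)²] = 3.04×10⁻⁶ V = 3.04 µV

3.04 µV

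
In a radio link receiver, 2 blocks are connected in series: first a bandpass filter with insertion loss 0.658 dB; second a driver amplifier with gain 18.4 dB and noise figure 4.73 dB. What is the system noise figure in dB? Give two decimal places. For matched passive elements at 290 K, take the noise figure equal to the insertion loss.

Convert to linear (a loss of L dB is a gain of −L dB): F_i = 10^(NF_i/10), G_i = 10^(G_i,dB/10)
  Stage 1: F_1 = 10^(0.658/10) = 1.164, G_1 = 10^(−0.658/10) = 0.8594
  Stage 2: F_2 = 10^(4.73/10) = 2.972, G_2 = 10^(18.4/10) = 69.18
Friis cascade:
  F = 1.164 + (2.972 − 1)/0.8594 = 3.458
NF = 10 log₁₀(3.458) = 5.39 dB

5.39 dB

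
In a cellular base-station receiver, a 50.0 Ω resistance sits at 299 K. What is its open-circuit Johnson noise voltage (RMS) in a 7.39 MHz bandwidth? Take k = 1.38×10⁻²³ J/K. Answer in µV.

2.47 µV

V_n = √(4kTRB)
4kTRB = 4 × 1.38×10⁻²³ × 299 × 5.00×10¹ × 7.39×10⁶ = 6.10×10⁻¹² V²
V_n = √(6.10×10⁻¹²) = 2.47×10⁻⁶ V = 2.47 µV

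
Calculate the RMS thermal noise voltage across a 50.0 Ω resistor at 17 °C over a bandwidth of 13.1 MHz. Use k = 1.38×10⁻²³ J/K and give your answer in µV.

T = 17 °C + 273.15 = 290.15 K
V_n = √(4kTRB)
4kTRB = 4 × 1.38×10⁻²³ × 290.15 × 5.00×10¹ × 1.31×10⁷ = 1.05×10⁻¹¹ V²
V_n = √(1.05×10⁻¹¹) = 3.24×10⁻⁶ V = 3.24 µV

3.24 µV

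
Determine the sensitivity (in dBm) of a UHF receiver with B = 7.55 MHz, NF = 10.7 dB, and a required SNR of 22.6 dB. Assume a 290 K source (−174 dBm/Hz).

−71.9 dBm

Sensitivity = −174 + 10 log₁₀(B) + NF + SNR_min
= −174 + 68.78 + 10.7 + 22.6
= −71.92 dBm → −71.9 dBm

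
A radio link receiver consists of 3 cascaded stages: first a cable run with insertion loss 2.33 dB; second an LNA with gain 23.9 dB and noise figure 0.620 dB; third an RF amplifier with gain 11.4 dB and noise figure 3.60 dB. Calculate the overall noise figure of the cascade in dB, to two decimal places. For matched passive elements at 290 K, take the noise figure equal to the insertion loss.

Convert to linear (a loss of L dB is a gain of −L dB): F_i = 10^(NF_i/10), G_i = 10^(G_i,dB/10)
  Stage 1: F_1 = 10^(2.33/10) = 1.710, G_1 = 10^(−2.33/10) = 0.5848
  Stage 2: F_2 = 10^(0.620/10) = 1.153, G_2 = 10^(23.9/10) = 245.5
  Stage 3: F_3 = 10^(3.60/10) = 2.291, G_3 = 10^(11.4/10) = 13.80
Friis cascade:
  F = 1.710 + (1.153 − 1)/0.5848 + (2.291 − 1)/143.5 = 1.981
NF = 10 log₁₀(1.981) = 2.97 dB

2.97 dB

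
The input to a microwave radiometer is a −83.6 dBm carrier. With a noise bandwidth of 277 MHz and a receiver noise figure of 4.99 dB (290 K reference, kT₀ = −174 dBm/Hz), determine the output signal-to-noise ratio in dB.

1.0 dB

Noise floor: N = −174 + 10 log₁₀(B) + NF
10 log₁₀(2.77×10⁸) = 84.42 dB
N = −174 + 84.42 + 4.99 = −84.59 dBm
SNR = P_sig − N = −83.6 − (−84.59) = 0.99 dB → 1.0 dB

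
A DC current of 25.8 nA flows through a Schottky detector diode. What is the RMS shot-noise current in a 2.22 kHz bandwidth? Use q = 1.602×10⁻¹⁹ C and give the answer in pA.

4.28 pA

I_n = √(2qI·B)
2qI·B = 2 × 1.602×10⁻¹⁹ × 2.58×10⁻⁸ × 2.22×10³ = 1.84×10⁻²³ A²
I_n = √(1.84×10⁻²³) = 4.28×10⁻¹² A = 4.28 pA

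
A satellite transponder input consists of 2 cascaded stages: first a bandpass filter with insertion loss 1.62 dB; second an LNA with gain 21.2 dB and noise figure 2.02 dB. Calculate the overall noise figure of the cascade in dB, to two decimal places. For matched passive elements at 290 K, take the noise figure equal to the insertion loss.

Convert to linear (a loss of L dB is a gain of −L dB): F_i = 10^(NF_i/10), G_i = 10^(G_i,dB/10)
  Stage 1: F_1 = 10^(1.62/10) = 1.452, G_1 = 10^(−1.62/10) = 0.6887
  Stage 2: F_2 = 10^(2.02/10) = 1.592, G_2 = 10^(21.2/10) = 131.8
Friis cascade:
  F = 1.452 + (1.592 − 1)/0.6887 = 2.312
NF = 10 log₁₀(2.312) = 3.64 dB

3.64 dB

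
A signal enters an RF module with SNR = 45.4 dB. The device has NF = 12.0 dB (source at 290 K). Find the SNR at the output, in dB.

33.4 dB

By definition F = SNR_in/SNR_out, so in dB: SNR_out = SNR_in − NF
SNR_out = 45.4 − 12.0 = 33.4 dB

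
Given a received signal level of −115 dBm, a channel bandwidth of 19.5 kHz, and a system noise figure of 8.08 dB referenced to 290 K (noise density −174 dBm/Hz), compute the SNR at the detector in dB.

Noise floor: N = −174 + 10 log₁₀(B) + NF
10 log₁₀(1.95×10⁴) = 42.9 dB
N = −174 + 42.9 + 8.08 = −123.02 dBm
SNR = P_sig − N = −115 − (−123.02) = 8.02 dB → 8.0 dB

8.0 dB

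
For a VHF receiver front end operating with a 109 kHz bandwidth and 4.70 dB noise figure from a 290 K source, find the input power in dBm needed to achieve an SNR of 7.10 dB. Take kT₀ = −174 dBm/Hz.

Sensitivity = −174 + 10 log₁₀(B) + NF + SNR_min
= −174 + 50.37 + 4.70 + 7.10
= −111.83 dBm → −111.8 dBm

−111.8 dBm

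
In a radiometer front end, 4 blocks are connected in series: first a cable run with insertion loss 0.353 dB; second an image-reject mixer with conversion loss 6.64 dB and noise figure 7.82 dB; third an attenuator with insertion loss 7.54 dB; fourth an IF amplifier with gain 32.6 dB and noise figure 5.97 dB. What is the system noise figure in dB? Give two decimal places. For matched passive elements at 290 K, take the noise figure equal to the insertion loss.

Convert to linear (a loss of L dB is a gain of −L dB): F_i = 10^(NF_i/10), G_i = 10^(G_i,dB/10)
  Stage 1: F_1 = 10^(0.353/10) = 1.085, G_1 = 10^(−0.353/10) = 0.9219
  Stage 2: F_2 = 10^(7.82/10) = 6.053, G_2 = 10^(−6.64/10) = 0.2168
  Stage 3: F_3 = 10^(7.54/10) = 5.675, G_3 = 10^(−7.54/10) = 0.1762
  Stage 4: F_4 = 10^(5.97/10) = 3.954, G_4 = 10^(32.6/10) = 1820
Friis cascade:
  F = 1.085 + (6.053 − 1)/0.9219 + (5.675 − 1)/0.1998 + (3.954 − 1)/0.03521 = 113.8
NF = 10 log₁₀(113.8) = 20.56 dB

20.56 dB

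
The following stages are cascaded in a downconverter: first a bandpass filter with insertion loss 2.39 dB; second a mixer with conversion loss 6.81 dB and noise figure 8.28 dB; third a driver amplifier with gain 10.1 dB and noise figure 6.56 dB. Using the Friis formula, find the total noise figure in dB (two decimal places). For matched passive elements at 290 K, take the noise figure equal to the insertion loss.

16.13 dB

Convert to linear (a loss of L dB is a gain of −L dB): F_i = 10^(NF_i/10), G_i = 10^(G_i,dB/10)
  Stage 1: F_1 = 10^(2.39/10) = 1.734, G_1 = 10^(−2.39/10) = 0.5768
  Stage 2: F_2 = 10^(8.28/10) = 6.730, G_2 = 10^(−6.81/10) = 0.2084
  Stage 3: F_3 = 10^(6.56/10) = 4.529, G_3 = 10^(10.1/10) = 10.23
Friis cascade:
  F = 1.734 + (6.730 − 1)/0.5768 + (4.529 − 1)/0.1202 = 41.02
NF = 10 log₁₀(41.02) = 16.13 dB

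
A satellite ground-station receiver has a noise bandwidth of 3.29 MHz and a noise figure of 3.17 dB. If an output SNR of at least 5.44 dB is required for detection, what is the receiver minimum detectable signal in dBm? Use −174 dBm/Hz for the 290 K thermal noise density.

Sensitivity = −174 + 10 log₁₀(B) + NF + SNR_min
= −174 + 65.17 + 3.17 + 5.44
= −100.22 dBm → −100.2 dBm

−100.2 dBm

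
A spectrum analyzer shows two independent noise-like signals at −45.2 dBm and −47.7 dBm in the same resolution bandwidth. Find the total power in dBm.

Convert to linear, add, convert back:
P₁ = 3.02×10⁻⁸ W, P₂ = 1.70×10⁻⁸ W
P_tot = 4.72×10⁻⁸ W → 10 log₁₀(P_tot / 10⁻³) = −43.3 dBm

−43.3 dBm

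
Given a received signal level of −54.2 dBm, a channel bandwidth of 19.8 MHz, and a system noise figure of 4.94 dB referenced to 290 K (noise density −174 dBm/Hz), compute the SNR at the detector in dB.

Noise floor: N = −174 + 10 log₁₀(B) + NF
10 log₁₀(1.98×10⁷) = 72.97 dB
N = −174 + 72.97 + 4.94 = −96.09 dBm
SNR = P_sig − N = −54.2 − (−96.09) = 41.89 dB → 41.9 dB

41.9 dB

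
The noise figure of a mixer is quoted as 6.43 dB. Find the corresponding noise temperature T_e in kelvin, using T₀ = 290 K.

F = 10^(6.43/10) = 4.39542
T_e = (F − 1)·T₀ = (4.39542 − 1) × 290 = 985 K

985 K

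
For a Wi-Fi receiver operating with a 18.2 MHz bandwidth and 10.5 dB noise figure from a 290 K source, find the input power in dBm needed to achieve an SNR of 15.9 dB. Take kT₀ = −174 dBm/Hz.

Sensitivity = −174 + 10 log₁₀(B) + NF + SNR_min
= −174 + 72.6 + 10.5 + 15.9
= −75.0 dBm → −75.0 dBm

−75.0 dBm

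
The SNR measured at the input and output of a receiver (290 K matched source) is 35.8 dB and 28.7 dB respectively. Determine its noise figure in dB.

NF (dB) = SNR_in(dB) − SNR_out(dB) when the source is at T₀
NF = 35.8 − 28.7 = 7.1 dB

7.1 dB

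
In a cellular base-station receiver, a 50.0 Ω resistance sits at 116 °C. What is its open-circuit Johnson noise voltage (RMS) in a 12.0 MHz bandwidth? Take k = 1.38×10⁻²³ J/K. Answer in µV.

3.59 µV

T = 116 °C + 273.15 = 389.15 K
V_n = √(4kTRB)
4kTRB = 4 × 1.38×10⁻²³ × 389.15 × 5.00×10¹ × 1.20×10⁷ = 1.29×10⁻¹¹ V²
V_n = √(1.29×10⁻¹¹) = 3.59×10⁻⁶ V = 3.59 µV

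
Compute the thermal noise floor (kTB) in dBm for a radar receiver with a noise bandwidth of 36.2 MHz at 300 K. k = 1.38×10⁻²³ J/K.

−98.2 dBm

P_n = kTB = 1.38×10⁻²³ × 300 × 3.62×10⁷ = 1.50×10⁻¹³ W
In dBm: 10 log₁₀(1.50×10⁻¹³ / 10⁻³) = −98.2 dBm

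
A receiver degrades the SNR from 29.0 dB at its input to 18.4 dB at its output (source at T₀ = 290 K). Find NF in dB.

NF (dB) = SNR_in(dB) − SNR_out(dB) when the source is at T₀
NF = 29.0 − 18.4 = 10.6 dB

10.6 dB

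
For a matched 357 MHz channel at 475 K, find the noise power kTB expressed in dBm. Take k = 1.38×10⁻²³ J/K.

−86.3 dBm

P_n = kTB = 1.38×10⁻²³ × 475 × 3.57×10⁸ = 2.34×10⁻¹² W
In dBm: 10 log₁₀(2.34×10⁻¹² / 10⁻³) = −86.3 dBm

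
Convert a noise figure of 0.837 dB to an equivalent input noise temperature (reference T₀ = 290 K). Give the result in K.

F = 10^(0.837/10) = 1.21255
T_e = (F − 1)·T₀ = (1.21255 − 1) × 290 = 61.6 K

61.6 K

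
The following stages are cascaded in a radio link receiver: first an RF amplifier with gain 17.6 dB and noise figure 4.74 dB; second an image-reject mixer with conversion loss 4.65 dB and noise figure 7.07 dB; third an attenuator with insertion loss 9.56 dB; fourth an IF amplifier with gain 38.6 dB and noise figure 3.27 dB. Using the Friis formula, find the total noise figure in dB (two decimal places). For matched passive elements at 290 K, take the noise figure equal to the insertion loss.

5.99 dB

Convert to linear (a loss of L dB is a gain of −L dB): F_i = 10^(NF_i/10), G_i = 10^(G_i,dB/10)
  Stage 1: F_1 = 10^(4.74/10) = 2.979, G_1 = 10^(17.6/10) = 57.54
  Stage 2: F_2 = 10^(7.07/10) = 5.093, G_2 = 10^(−4.65/10) = 0.3428
  Stage 3: F_3 = 10^(9.56/10) = 9.036, G_3 = 10^(−9.56/10) = 0.1107
  Stage 4: F_4 = 10^(3.27/10) = 2.123, G_4 = 10^(38.6/10) = 7244
Friis cascade:
  F = 2.979 + (5.093 − 1)/57.54 + (9.036 − 1)/19.72 + (2.123 − 1)/2.183 = 3.972
NF = 10 log₁₀(3.972) = 5.99 dB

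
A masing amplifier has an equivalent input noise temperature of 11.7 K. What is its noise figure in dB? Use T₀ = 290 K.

0.172 dB

F = 1 + T_e/T₀ = 1 + 11.7/290 = 1.04034
NF = 10 log₁₀(1.04034) = 0.172 dB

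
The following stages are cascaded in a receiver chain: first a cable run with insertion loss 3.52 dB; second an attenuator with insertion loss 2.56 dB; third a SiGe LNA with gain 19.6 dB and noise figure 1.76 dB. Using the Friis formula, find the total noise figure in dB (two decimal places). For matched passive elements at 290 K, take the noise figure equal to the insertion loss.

Convert to linear (a loss of L dB is a gain of −L dB): F_i = 10^(NF_i/10), G_i = 10^(G_i,dB/10)
  Stage 1: F_1 = 10^(3.52/10) = 2.249, G_1 = 10^(−3.52/10) = 0.4446
  Stage 2: F_2 = 10^(2.56/10) = 1.803, G_2 = 10^(−2.56/10) = 0.5546
  Stage 3: F_3 = 10^(1.76/10) = 1.500, G_3 = 10^(19.6/10) = 91.20
Friis cascade:
  F = 2.249 + (1.803 − 1)/0.4446 + (1.500 − 1)/0.2466 = 6.081
NF = 10 log₁₀(6.081) = 7.84 dB

7.84 dB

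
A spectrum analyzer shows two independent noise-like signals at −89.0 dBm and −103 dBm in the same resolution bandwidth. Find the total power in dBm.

Convert to linear, add, convert back:
P₁ = 1.26×10⁻¹² W, P₂ = 5.01×10⁻¹⁴ W
P_tot = 1.31×10⁻¹² W → 10 log₁₀(P_tot / 10⁻³) = −88.8 dBm

−88.8 dBm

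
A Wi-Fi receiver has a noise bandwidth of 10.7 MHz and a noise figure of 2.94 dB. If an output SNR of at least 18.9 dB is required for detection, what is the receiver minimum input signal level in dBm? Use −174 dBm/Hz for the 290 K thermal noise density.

−81.9 dBm

Sensitivity = −174 + 10 log₁₀(B) + NF + SNR_min
= −174 + 70.29 + 2.94 + 18.9
= −81.87 dBm → −81.9 dBm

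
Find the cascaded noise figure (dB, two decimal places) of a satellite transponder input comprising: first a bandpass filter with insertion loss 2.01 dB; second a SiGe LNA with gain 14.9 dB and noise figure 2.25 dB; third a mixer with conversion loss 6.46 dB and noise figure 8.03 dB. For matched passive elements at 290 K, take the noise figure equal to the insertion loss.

4.69 dB

Convert to linear (a loss of L dB is a gain of −L dB): F_i = 10^(NF_i/10), G_i = 10^(G_i,dB/10)
  Stage 1: F_1 = 10^(2.01/10) = 1.589, G_1 = 10^(−2.01/10) = 0.6295
  Stage 2: F_2 = 10^(2.25/10) = 1.679, G_2 = 10^(14.9/10) = 30.90
  Stage 3: F_3 = 10^(8.03/10) = 6.353, G_3 = 10^(−6.46/10) = 0.2259
Friis cascade:
  F = 1.589 + (1.679 − 1)/0.6295 + (6.353 − 1)/19.45 = 2.942
NF = 10 log₁₀(2.942) = 4.69 dB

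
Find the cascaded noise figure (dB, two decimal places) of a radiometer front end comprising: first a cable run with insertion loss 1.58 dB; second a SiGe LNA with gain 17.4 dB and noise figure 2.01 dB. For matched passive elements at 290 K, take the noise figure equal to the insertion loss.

Convert to linear (a loss of L dB is a gain of −L dB): F_i = 10^(NF_i/10), G_i = 10^(G_i,dB/10)
  Stage 1: F_1 = 10^(1.58/10) = 1.439, G_1 = 10^(−1.58/10) = 0.6950
  Stage 2: F_2 = 10^(2.01/10) = 1.589, G_2 = 10^(17.4/10) = 54.95
Friis cascade:
  F = 1.439 + (1.589 − 1)/0.6950 = 2.286
NF = 10 log₁₀(2.286) = 3.59 dB

3.59 dB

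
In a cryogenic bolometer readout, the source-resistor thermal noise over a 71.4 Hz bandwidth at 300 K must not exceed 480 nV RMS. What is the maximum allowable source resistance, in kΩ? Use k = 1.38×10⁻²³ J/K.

Johnson–Nyquist: V_n = √(4kTRB) ⇒ R = V_n² / (4kTB)
4kTB = 4 × 1.38×10⁻²³ × 300 × 7.14×10¹ = 1.18×10⁻¹⁸
R = (4.80×10⁻⁷)² / 1.18×10⁻¹⁸ = 1.95×10⁵ Ω = 195 kΩ

195 kΩ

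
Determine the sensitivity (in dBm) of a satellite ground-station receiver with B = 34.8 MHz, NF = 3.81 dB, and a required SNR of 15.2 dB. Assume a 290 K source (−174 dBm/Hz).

−79.6 dBm

Sensitivity = −174 + 10 log₁₀(B) + NF + SNR_min
= −174 + 75.42 + 3.81 + 15.2
= −79.57 dBm → −79.6 dBm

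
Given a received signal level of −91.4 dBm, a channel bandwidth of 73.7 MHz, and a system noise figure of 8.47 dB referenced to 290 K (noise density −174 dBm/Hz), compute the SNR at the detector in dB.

Noise floor: N = −174 + 10 log₁₀(B) + NF
10 log₁₀(7.37×10⁷) = 78.67 dB
N = −174 + 78.67 + 8.47 = −86.86 dBm
SNR = P_sig − N = −91.4 − (−86.86) = −4.54 dB → −4.5 dB

−4.5 dB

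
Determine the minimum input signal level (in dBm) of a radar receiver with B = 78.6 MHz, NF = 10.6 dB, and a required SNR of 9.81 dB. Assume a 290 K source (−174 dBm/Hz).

−74.6 dBm

Sensitivity = −174 + 10 log₁₀(B) + NF + SNR_min
= −174 + 78.95 + 10.6 + 9.81
= −74.64 dBm → −74.6 dBm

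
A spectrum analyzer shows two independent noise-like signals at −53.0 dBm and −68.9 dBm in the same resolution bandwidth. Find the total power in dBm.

Convert to linear, add, convert back:
P₁ = 5.01×10⁻⁹ W, P₂ = 1.29×10⁻¹⁰ W
P_tot = 5.14×10⁻⁹ W → 10 log₁₀(P_tot / 10⁻³) = −52.9 dBm

−52.9 dBm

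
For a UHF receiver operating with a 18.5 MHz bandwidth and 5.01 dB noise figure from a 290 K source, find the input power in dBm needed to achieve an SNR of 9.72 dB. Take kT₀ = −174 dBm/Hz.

−86.6 dBm

Sensitivity = −174 + 10 log₁₀(B) + NF + SNR_min
= −174 + 72.67 + 5.01 + 9.72
= −86.60 dBm → −86.6 dBm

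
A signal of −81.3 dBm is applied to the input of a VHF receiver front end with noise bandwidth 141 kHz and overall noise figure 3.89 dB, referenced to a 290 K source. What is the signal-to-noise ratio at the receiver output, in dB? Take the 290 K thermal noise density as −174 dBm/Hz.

Noise floor: N = −174 + 10 log₁₀(B) + NF
10 log₁₀(1.41×10⁵) = 51.49 dB
N = −174 + 51.49 + 3.89 = −118.62 dBm
SNR = P_sig − N = −81.3 − (−118.62) = 37.32 dB → 37.3 dB

37.3 dB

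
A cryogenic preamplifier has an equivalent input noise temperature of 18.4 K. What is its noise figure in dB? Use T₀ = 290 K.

F = 1 + T_e/T₀ = 1 + 18.4/290 = 1.06345
NF = 10 log₁₀(1.06345) = 0.267 dB

0.267 dB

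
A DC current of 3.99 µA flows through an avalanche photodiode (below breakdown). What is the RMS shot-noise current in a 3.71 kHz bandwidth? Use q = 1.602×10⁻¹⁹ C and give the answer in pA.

I_n = √(2qI·B)
2qI·B = 2 × 1.602×10⁻¹⁹ × 3.99×10⁻⁶ × 3.71×10³ = 4.74×10⁻²¹ A²
I_n = √(4.74×10⁻²¹) = 6.89×10⁻¹¹ A = 68.9 pA

68.9 pA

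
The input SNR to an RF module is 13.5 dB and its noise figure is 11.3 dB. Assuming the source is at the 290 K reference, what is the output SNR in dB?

2.2 dB

By definition F = SNR_in/SNR_out, so in dB: SNR_out = SNR_in − NF
SNR_out = 13.5 − 11.3 = 2.2 dB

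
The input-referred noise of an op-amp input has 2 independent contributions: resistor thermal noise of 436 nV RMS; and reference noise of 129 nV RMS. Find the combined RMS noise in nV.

Uncorrelated sources add in power (mean-square): V_tot = √(ΣV_i²)
V_tot = √[(4.36×10⁻⁷)² + (1.29×10⁻⁷)²] = 4.55×10⁻⁷ V = 455 nV

455 nV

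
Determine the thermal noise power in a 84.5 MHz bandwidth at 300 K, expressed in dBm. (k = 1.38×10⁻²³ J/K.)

−94.6 dBm

P_n = kTB = 1.38×10⁻²³ × 300 × 8.45×10⁷ = 3.50×10⁻¹³ W
In dBm: 10 log₁₀(3.50×10⁻¹³ / 10⁻³) = −94.6 dBm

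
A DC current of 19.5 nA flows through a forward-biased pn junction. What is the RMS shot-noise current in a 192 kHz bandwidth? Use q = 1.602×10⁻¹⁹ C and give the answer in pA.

34.6 pA

I_n = √(2qI·B)
2qI·B = 2 × 1.602×10⁻¹⁹ × 1.95×10⁻⁸ × 1.92×10⁵ = 1.20×10⁻²¹ A²
I_n = √(1.20×10⁻²¹) = 3.46×10⁻¹¹ A = 34.6 pA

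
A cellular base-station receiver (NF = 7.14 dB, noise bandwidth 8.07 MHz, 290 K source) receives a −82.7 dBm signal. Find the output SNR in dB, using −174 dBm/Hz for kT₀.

15.1 dB

Noise floor: N = −174 + 10 log₁₀(B) + NF
10 log₁₀(8.07×10⁶) = 69.07 dB
N = −174 + 69.07 + 7.14 = −97.79 dBm
SNR = P_sig − N = −82.7 − (−97.79) = 15.09 dB → 15.1 dB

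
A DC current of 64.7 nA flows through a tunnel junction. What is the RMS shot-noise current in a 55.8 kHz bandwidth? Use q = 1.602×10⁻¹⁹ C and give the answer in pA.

34.0 pA

I_n = √(2qI·B)
2qI·B = 2 × 1.602×10⁻¹⁹ × 6.47×10⁻⁸ × 5.58×10⁴ = 1.16×10⁻²¹ A²
I_n = √(1.16×10⁻²¹) = 3.40×10⁻¹¹ A = 34.0 pA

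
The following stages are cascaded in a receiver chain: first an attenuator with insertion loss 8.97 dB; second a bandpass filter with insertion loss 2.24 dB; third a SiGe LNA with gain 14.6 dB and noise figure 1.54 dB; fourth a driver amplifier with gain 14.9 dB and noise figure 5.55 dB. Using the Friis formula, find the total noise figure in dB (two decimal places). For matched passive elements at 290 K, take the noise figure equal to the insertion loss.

13.02 dB

Convert to linear (a loss of L dB is a gain of −L dB): F_i = 10^(NF_i/10), G_i = 10^(G_i,dB/10)
  Stage 1: F_1 = 10^(8.97/10) = 7.889, G_1 = 10^(−8.97/10) = 0.1268
  Stage 2: F_2 = 10^(2.24/10) = 1.675, G_2 = 10^(−2.24/10) = 0.5970
  Stage 3: F_3 = 10^(1.54/10) = 1.426, G_3 = 10^(14.6/10) = 28.84
  Stage 4: F_4 = 10^(5.55/10) = 3.589, G_4 = 10^(14.9/10) = 30.90
Friis cascade:
  F = 7.889 + (1.675 − 1)/0.1268 + (1.426 − 1)/0.07568 + (3.589 − 1)/2.183 = 20.02
NF = 10 log₁₀(20.02) = 13.02 dB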